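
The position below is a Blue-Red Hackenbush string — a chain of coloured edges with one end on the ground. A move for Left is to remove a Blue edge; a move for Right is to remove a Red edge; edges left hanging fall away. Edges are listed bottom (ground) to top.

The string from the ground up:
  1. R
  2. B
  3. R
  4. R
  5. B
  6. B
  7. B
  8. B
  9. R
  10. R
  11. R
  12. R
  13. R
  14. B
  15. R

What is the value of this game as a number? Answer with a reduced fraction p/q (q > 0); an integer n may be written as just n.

-12539/16384

v(R) = { · | 0 } → -1
v(RB) = { -1 | 0 } → -1/2
v(RBR) = { -1 | -1/2, 0 } → -3/4
v(RBRR) = { -1 | -3/4, -1/2, 0 } → -7/8
v(RBRRB) = { -1, -7/8 | -3/4, -1/2, 0 } → -13/16
v(RBRRBB) = { -1, -7/8, -13/16 | -3/4, -1/2, 0 } → -25/32
v(RBRRBBB) = { -1, -7/8, -13/16, -25/32 | -3/4, -1/2, 0 } → -49/64
v(RBRRBBBB) = { -1, -7/8, -13/16, -25/32, -49/64 | -3/4, -1/2, 0 } → -97/128
v(RBRRBBBBR) = { -1, -7/8, -13/16, -25/32, -49/64 | -97/128, -3/4, -1/2, 0 } → -195/256
v(RBRRBBBBRR) = { -1, -7/8, -13/16, -25/32, -49/64 | -195/256, -97/128, -3/4, -1/2, 0 } → -391/512
v(RBRRBBBBRRR) = { -1, -7/8, -13/16, -25/32, -49/64 | -391/512, -195/256, -97/128, -3/4, -1/2, 0 } → -783/1024
v(RBRRBBBBRRRR) = { -1, -7/8, -13/16, -25/32, -49/64 | -783/1024, -391/512, -195/256, -97/128, -3/4, -1/2, 0 } → -1567/2048
v(RBRRBBBBRRRRR) = { -1, -7/8, -13/16, -25/32, -49/64 | -1567/2048, -783/1024, -391/512, -195/256, -97/128, -3/4, -1/2, 0 } → -3135/4096
v(RBRRBBBBRRRRRB) = { -1, -7/8, -13/16, -25/32, -49/64, -3135/4096 | -1567/2048, -783/1024, -391/512, -195/256, -97/128, -3/4, -1/2, 0 } → -6269/8192
v(RBRRBBBBRRRRRBR) = { -1, -7/8, -13/16, -25/32, -49/64, -3135/4096 | -6269/8192, -1567/2048, -783/1024, -391/512, -195/256, -97/128, -3/4, -1/2, 0 } → -12539/16384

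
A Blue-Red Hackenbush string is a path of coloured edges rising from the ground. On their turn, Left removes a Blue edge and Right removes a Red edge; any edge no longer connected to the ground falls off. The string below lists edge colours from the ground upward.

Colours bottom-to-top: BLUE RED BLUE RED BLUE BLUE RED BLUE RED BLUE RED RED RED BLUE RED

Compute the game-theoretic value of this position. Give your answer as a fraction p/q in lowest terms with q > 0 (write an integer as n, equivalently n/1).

11589/16384

Build v(s[:k]) for k = 1..15, string s = BLUE RED BLUE RED BLUE BLUE RED BLUE RED BLUE RED RED RED BLUE RED.
B: Left { 0 }, Right { — } — simplest 1
BR: Left { 0 }, Right { 1 } — simplest 1/2
BRB: Left { 0 1/2 }, Right { 1 } — simplest 3/4
BRBR: Left { 0 1/2 }, Right { 3/4 1 } — simplest 5/8
BRBRB: Left { 0 1/2 5/8 }, Right { 3/4 1 } — simplest 11/16
BRBRBB: Left { 0 1/2 5/8 11/16 }, Right { 3/4 1 } — simplest 23/32
BRBRBBR: Left { 0 1/2 5/8 11/16 }, Right { 23/32 3/4 1 } — simplest 45/64
BRBRBBRB: Left { 0 1/2 5/8 11/16 45/64 }, Right { 23/32 3/4 1 } — simplest 91/128
BRBRBBRBR: Left { 0 1/2 5/8 11/16 45/64 }, Right { 91/128 23/32 3/4 1 } — simplest 181/256
BRBRBBRBRB: Left { 0 1/2 5/8 11/16 45/64 181/256 }, Right { 91/128 23/32 3/4 1 } — simplest 363/512
BRBRBBRBRBR: Left { 0 1/2 5/8 11/16 45/64 181/256 }, Right { 363/512 91/128 23/32 3/4 1 } — simplest 725/1024
BRBRBBRBRBRR: Left { 0 1/2 5/8 11/16 45/64 181/256 }, Right { 725/1024 363/512 91/128 23/32 3/4 1 } — simplest 1449/2048
BRBRBBRBRBRRR: Left { 0 1/2 5/8 11/16 45/64 181/256 }, Right { 1449/2048 725/1024 363/512 91/128 23/32 3/4 1 } — simplest 2897/4096
BRBRBBRBRBRRRB: Left { 0 1/2 5/8 11/16 45/64 181/256 2897/4096 }, Right { 1449/2048 725/1024 363/512 91/128 23/32 3/4 1 } — simplest 5795/8192
BRBRBBRBRBRRRBR: Left { 0 1/2 5/8 11/16 45/64 181/256 2897/4096 }, Right { 5795/8192 1449/2048 725/1024 363/512 91/128 23/32 3/4 1 } — simplest 11589/16384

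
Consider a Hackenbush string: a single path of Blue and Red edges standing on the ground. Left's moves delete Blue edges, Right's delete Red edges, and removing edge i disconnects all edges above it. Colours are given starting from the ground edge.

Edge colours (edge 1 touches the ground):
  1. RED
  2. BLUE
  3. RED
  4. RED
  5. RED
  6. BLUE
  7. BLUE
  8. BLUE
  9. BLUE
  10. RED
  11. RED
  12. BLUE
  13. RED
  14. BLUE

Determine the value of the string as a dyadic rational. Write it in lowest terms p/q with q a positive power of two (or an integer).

-7221/8192

Recurse on prefixes of the 14-edge string RED BLUE RED RED RED BLUE BLUE BLUE BLUE RED RED BLUE RED BLUE:
step 1: add RED to get R; options L={  } R={ 0 } so -1
step 2: add BLUE to get RB; options L={ -1 } R={ 0 } so -1/2
step 3: add RED to get RBR; options L={ -1 } R={ -1/2 0 } so -3/4
step 4: add RED to get RBRR; options L={ -1 } R={ -3/4 -1/2 0 } so -7/8
step 5: add RED to get RBRRR; options L={ -1 } R={ -7/8 -3/4 -1/2 0 } so -15/16
step 6: add BLUE to get RBRRRB; options L={ -1 -15/16 } R={ -7/8 -3/4 -1/2 0 } so -29/32
step 7: add BLUE to get RBRRRBB; options L={ -1 -15/16 -29/32 } R={ -7/8 -3/4 -1/2 0 } so -57/64
step 8: add BLUE to get RBRRRBBB; options L={ -1 -15/16 -29/32 -57/64 } R={ -7/8 -3/4 -1/2 0 } so -113/128
step 9: add BLUE to get RBRRRBBBB; options L={ -1 -15/16 -29/32 -57/64 -113/128 } R={ -7/8 -3/4 -1/2 0 } so -225/256
step 10: add RED to get RBRRRBBBBR; options L={ -1 -15/16 -29/32 -57/64 -113/128 } R={ -225/256 -7/8 -3/4 -1/2 0 } so -451/512
step 11: add RED to get RBRRRBBBBRR; options L={ -1 -15/16 -29/32 -57/64 -113/128 } R={ -451/512 -225/256 -7/8 -3/4 -1/2 0 } so -903/1024
step 12: add BLUE to get RBRRRBBBBRRB; options L={ -1 -15/16 -29/32 -57/64 -113/128 -903/1024 } R={ -451/512 -225/256 -7/8 -3/4 -1/2 0 } so -1805/2048
step 13: add RED to get RBRRRBBBBRRBR; options L={ -1 -15/16 -29/32 -57/64 -113/128 -903/1024 } R={ -1805/2048 -451/512 -225/256 -7/8 -3/4 -1/2 0 } so -3611/4096
step 14: add BLUE to get RBRRRBBBBRRBRB; options L={ -1 -15/16 -29/32 -57/64 -113/128 -903/1024 -3611/4096 } R={ -1805/2048 -451/512 -225/256 -7/8 -3/4 -1/2 0 } so -7221/8192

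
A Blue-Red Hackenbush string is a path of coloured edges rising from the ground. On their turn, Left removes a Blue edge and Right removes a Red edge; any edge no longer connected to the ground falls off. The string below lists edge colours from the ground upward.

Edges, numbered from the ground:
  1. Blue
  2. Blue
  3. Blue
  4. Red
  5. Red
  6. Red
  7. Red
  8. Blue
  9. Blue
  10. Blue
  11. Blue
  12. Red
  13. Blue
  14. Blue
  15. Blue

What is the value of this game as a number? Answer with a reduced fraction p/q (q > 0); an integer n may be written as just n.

g(B) = { 0 | none } — 1
g(BB) = { 0 1 | none } — 2
g(BBB) = { 0 1 2 | none } — 3
g(BBBR) = { 0 1 2 | 3 } — 5/2
g(BBBRR) = { 0 1 2 | 5/2 3 } — 9/4
g(BBBRRR) = { 0 1 2 | 9/4 5/2 3 } — 17/8
g(BBBRRRR) = { 0 1 2 | 17/8 9/4 5/2 3 } — 33/16
g(BBBRRRRB) = { 0 1 2 33/16 | 17/8 9/4 5/2 3 } — 67/32
g(BBBRRRRBB) = { 0 1 2 33/16 67/32 | 17/8 9/4 5/2 3 } — 135/64
g(BBBRRRRBBB) = { 0 1 2 33/16 67/32 135/64 | 17/8 9/4 5/2 3 } — 271/128
g(BBBRRRRBBBB) = { 0 1 2 33/16 67/32 135/64 271/128 | 17/8 9/4 5/2 3 } — 543/256
g(BBBRRRRBBBBR) = { 0 1 2 33/16 67/32 135/64 271/128 | 543/256 17/8 9/4 5/2 3 } — 1085/512
g(BBBRRRRBBBBRB) = { 0 1 2 33/16 67/32 135/64 271/128 1085/512 | 543/256 17/8 9/4 5/2 3 } — 2171/1024
g(BBBRRRRBBBBRBB) = { 0 1 2 33/16 67/32 135/64 271/128 1085/512 2171/1024 | 543/256 17/8 9/4 5/2 3 } — 4343/2048
g(BBBRRRRBBBBRBBB) = { 0 1 2 33/16 67/32 135/64 271/128 1085/512 2171/1024 4343/2048 | 543/256 17/8 9/4 5/2 3 } — 8687/4096

8687/4096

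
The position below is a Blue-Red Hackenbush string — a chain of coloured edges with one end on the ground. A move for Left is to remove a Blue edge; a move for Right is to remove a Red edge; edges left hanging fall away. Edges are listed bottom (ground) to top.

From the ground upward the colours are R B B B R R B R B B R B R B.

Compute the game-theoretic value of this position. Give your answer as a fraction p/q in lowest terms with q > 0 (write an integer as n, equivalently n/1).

val_1 [R]  L=[(no moves)]  R=[0]  so -1
val_2 [RB]  L=[-1]  R=[0]  so -1/2
val_3 [RBB]  L=[-1, -1/2]  R=[0]  so -1/4
val_4 [RBBB]  L=[-1, -1/2, -1/4]  R=[0]  so -1/8
val_5 [RBBBR]  L=[-1, -1/2, -1/4]  R=[-1/8, 0]  so -3/16
val_6 [RBBBRR]  L=[-1, -1/2, -1/4]  R=[-3/16, -1/8, 0]  so -7/32
val_7 [RBBBRRB]  L=[-1, -1/2, -1/4, -7/32]  R=[-3/16, -1/8, 0]  so -13/64
val_8 [RBBBRRBR]  L=[-1, -1/2, -1/4, -7/32]  R=[-13/64, -3/16, -1/8, 0]  so -27/128
val_9 [RBBBRRBRB]  L=[-1, -1/2, -1/4, -7/32, -27/128]  R=[-13/64, -3/16, -1/8, 0]  so -53/256
val_10 [RBBBRRBRBB]  L=[-1, -1/2, -1/4, -7/32, -27/128, -53/256]  R=[-13/64, -3/16, -1/8, 0]  so -105/512
val_11 [RBBBRRBRBBR]  L=[-1, -1/2, -1/4, -7/32, -27/128, -53/256]  R=[-105/512, -13/64, -3/16, -1/8, 0]  so -211/1024
val_12 [RBBBRRBRBBRB]  L=[-1, -1/2, -1/4, -7/32, -27/128, -53/256, -211/1024]  R=[-105/512, -13/64, -3/16, -1/8, 0]  so -421/2048
val_13 [RBBBRRBRBBRBR]  L=[-1, -1/2, -1/4, -7/32, -27/128, -53/256, -211/1024]  R=[-421/2048, -105/512, -13/64, -3/16, -1/8, 0]  so -843/4096
val_14 [RBBBRRBRBBRBRB]  L=[-1, -1/2, -1/4, -7/32, -27/128, -53/256, -211/1024, -843/4096]  R=[-421/2048, -105/512, -13/64, -3/16, -1/8, 0]  so -1685/8192

-1685/8192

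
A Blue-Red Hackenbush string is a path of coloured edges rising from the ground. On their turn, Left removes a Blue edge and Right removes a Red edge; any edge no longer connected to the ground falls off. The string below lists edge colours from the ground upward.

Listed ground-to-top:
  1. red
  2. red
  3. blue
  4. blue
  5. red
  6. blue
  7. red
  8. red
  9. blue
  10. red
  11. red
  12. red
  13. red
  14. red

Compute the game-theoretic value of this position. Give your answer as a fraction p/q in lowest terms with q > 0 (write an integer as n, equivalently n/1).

r: Left {  }, Right { 0 } ⇒ simplest -1
rr: Left {  }, Right { -1,0 } ⇒ simplest -2
rrb: Left { -2 }, Right { -1,0 } ⇒ simplest -3/2
rrbb: Left { -2,-3/2 }, Right { -1,0 } ⇒ simplest -5/4
rrbbr: Left { -2,-3/2 }, Right { -5/4,-1,0 } ⇒ simplest -11/8
rrbbrb: Left { -2,-3/2,-11/8 }, Right { -5/4,-1,0 } ⇒ simplest -21/16
rrbbrbr: Left { -2,-3/2,-11/8 }, Right { -21/16,-5/4,-1,0 } ⇒ simplest -43/32
rrbbrbrr: Left { -2,-3/2,-11/8 }, Right { -43/32,-21/16,-5/4,-1,0 } ⇒ simplest -87/64
rrbbrbrrb: Left { -2,-3/2,-11/8,-87/64 }, Right { -43/32,-21/16,-5/4,-1,0 } ⇒ simplest -173/128
rrbbrbrrbr: Left { -2,-3/2,-11/8,-87/64 }, Right { -173/128,-43/32,-21/16,-5/4,-1,0 } ⇒ simplest -347/256
rrbbrbrrbrr: Left { -2,-3/2,-11/8,-87/64 }, Right { -347/256,-173/128,-43/32,-21/16,-5/4,-1,0 } ⇒ simplest -695/512
rrbbrbrrbrrr: Left { -2,-3/2,-11/8,-87/64 }, Right { -695/512,-347/256,-173/128,-43/32,-21/16,-5/4,-1,0 } ⇒ simplest -1391/1024
rrbbrbrrbrrrr: Left { -2,-3/2,-11/8,-87/64 }, Right { -1391/1024,-695/512,-347/256,-173/128,-43/32,-21/16,-5/4,-1,0 } ⇒ simplest -2783/2048
rrbbrbrrbrrrrr: Left { -2,-3/2,-11/8,-87/64 }, Right { -2783/2048,-1391/1024,-695/512,-347/256,-173/128,-43/32,-21/16,-5/4,-1,0 } ⇒ simplest -5567/4096

-5567/4096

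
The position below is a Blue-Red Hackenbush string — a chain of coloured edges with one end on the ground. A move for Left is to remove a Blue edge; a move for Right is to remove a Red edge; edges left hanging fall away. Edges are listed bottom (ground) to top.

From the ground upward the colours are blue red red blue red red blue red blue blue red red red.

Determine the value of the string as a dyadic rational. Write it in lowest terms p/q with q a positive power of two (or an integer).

1201/4096

Prefix values for blue red red blue red red blue red blue blue red red red via {L|R} + simplicity:
value_1 [b]  L=[0]  R=[∅]  = 1
value_2 [br]  L=[0]  R=[1]  = 1/2
value_3 [brr]  L=[0]  R=[1/2 1]  = 1/4
value_4 [brrb]  L=[0 1/4]  R=[1/2 1]  = 3/8
value_5 [brrbr]  L=[0 1/4]  R=[3/8 1/2 1]  = 5/16
value_6 [brrbrr]  L=[0 1/4]  R=[5/16 3/8 1/2 1]  = 9/32
value_7 [brrbrrb]  L=[0 1/4 9/32]  R=[5/16 3/8 1/2 1]  = 19/64
value_8 [brrbrrbr]  L=[0 1/4 9/32]  R=[19/64 5/16 3/8 1/2 1]  = 37/128
value_9 [brrbrrbrb]  L=[0 1/4 9/32 37/128]  R=[19/64 5/16 3/8 1/2 1]  = 75/256
value_10 [brrbrrbrbb]  L=[0 1/4 9/32 37/128 75/256]  R=[19/64 5/16 3/8 1/2 1]  = 151/512
value_11 [brrbrrbrbbr]  L=[0 1/4 9/32 37/128 75/256]  R=[151/512 19/64 5/16 3/8 1/2 1]  = 301/1024
value_12 [brrbrrbrbbrr]  L=[0 1/4 9/32 37/128 75/256]  R=[301/1024 151/512 19/64 5/16 3/8 1/2 1]  = 601/2048
value_13 [brrbrrbrbbrrr]  L=[0 1/4 9/32 37/128 75/256]  R=[601/2048 301/1024 151/512 19/64 5/16 3/8 1/2 1]  = 1201/4096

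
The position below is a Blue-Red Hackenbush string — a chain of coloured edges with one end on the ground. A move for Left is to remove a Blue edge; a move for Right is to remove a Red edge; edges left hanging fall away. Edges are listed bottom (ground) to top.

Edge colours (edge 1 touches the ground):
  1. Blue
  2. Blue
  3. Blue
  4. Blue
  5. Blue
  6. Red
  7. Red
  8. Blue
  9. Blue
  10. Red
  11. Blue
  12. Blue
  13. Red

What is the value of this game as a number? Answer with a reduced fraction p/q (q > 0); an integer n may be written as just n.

1133/256

Prefix values for Blue Blue Blue Blue Blue Red Red Blue Blue Red Blue Blue Red via {L|R} + simplicity:
B: Left { 0 }, Right { (no moves) } — simplest 1
BB: Left { 0, 1 }, Right { (no moves) } — simplest 2
BBB: Left { 0, 1, 2 }, Right { (no moves) } — simplest 3
BBBB: Left { 0, 1, 2, 3 }, Right { (no moves) } — simplest 4
BBBBB: Left { 0, 1, 2, 3, 4 }, Right { (no moves) } — simplest 5
BBBBBR: Left { 0, 1, 2, 3, 4 }, Right { 5 } — simplest 9/2
BBBBBRR: Left { 0, 1, 2, 3, 4 }, Right { 9/2, 5 } — simplest 17/4
BBBBBRRB: Left { 0, 1, 2, 3, 4, 17/4 }, Right { 9/2, 5 } — simplest 35/8
BBBBBRRBB: Left { 0, 1, 2, 3, 4, 17/4, 35/8 }, Right { 9/2, 5 } — simplest 71/16
BBBBBRRBBR: Left { 0, 1, 2, 3, 4, 17/4, 35/8 }, Right { 71/16, 9/2, 5 } — simplest 141/32
BBBBBRRBBRB: Left { 0, 1, 2, 3, 4, 17/4, 35/8, 141/32 }, Right { 71/16, 9/2, 5 } — simplest 283/64
BBBBBRRBBRBB: Left { 0, 1, 2, 3, 4, 17/4, 35/8, 141/32, 283/64 }, Right { 71/16, 9/2, 5 } — simplest 567/128
BBBBBRRBBRBBR: Left { 0, 1, 2, 3, 4, 17/4, 35/8, 141/32, 283/64 }, Right { 567/128, 71/16, 9/2, 5 } — simplest 1133/256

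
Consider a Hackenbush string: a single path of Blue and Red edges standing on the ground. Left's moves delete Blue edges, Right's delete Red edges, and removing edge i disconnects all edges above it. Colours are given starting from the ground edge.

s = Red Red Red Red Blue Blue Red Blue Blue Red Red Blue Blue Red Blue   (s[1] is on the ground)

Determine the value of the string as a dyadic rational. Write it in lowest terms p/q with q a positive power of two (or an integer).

edge 1 of 15 (Red): { none | 0 } so -1
edge 2 of 15 (Red): { none | -1; 0 } so -2
edge 3 of 15 (Red): { none | -2; -1; 0 } so -3
edge 4 of 15 (Red): { none | -3; -2; -1; 0 } so -4
edge 5 of 15 (Blue): { -4 | -3; -2; -1; 0 } so -7/2
edge 6 of 15 (Blue): { -4; -7/2 | -3; -2; -1; 0 } so -13/4
edge 7 of 15 (Red): { -4; -7/2 | -13/4; -3; -2; -1; 0 } so -27/8
edge 8 of 15 (Blue): { -4; -7/2; -27/8 | -13/4; -3; -2; -1; 0 } so -53/16
edge 9 of 15 (Blue): { -4; -7/2; -27/8; -53/16 | -13/4; -3; -2; -1; 0 } so -105/32
edge 10 of 15 (Red): { -4; -7/2; -27/8; -53/16 | -105/32; -13/4; -3; -2; -1; 0 } so -211/64
edge 11 of 15 (Red): { -4; -7/2; -27/8; -53/16 | -211/64; -105/32; -13/4; -3; -2; -1; 0 } so -423/128
edge 12 of 15 (Blue): { -4; -7/2; -27/8; -53/16; -423/128 | -211/64; -105/32; -13/4; -3; -2; -1; 0 } so -845/256
edge 13 of 15 (Blue): { -4; -7/2; -27/8; -53/16; -423/128; -845/256 | -211/64; -105/32; -13/4; -3; -2; -1; 0 } so -1689/512
edge 14 of 15 (Red): { -4; -7/2; -27/8; -53/16; -423/128; -845/256 | -1689/512; -211/64; -105/32; -13/4; -3; -2; -1; 0 } so -3379/1024
edge 15 of 15 (Blue): { -4; -7/2; -27/8; -53/16; -423/128; -845/256; -3379/1024 | -1689/512; -211/64; -105/32; -13/4; -3; -2; -1; 0 } so -6757/2048

-6757/2048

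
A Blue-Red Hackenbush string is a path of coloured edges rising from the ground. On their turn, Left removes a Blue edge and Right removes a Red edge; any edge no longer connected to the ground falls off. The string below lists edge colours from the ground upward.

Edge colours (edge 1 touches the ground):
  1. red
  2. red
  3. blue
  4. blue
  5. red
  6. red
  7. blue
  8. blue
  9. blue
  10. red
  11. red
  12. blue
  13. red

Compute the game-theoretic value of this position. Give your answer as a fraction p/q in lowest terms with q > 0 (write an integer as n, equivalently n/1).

-2843/2048

Recurse on prefixes of the 13-edge string red red blue blue red red blue blue blue red red blue red:
val_1 [r]  L=[none]  R=[0]  -> -1
val_2 [rr]  L=[none]  R=[-1; 0]  -> -2
val_3 [rrb]  L=[-2]  R=[-1; 0]  -> -3/2
val_4 [rrbb]  L=[-2; -3/2]  R=[-1; 0]  -> -5/4
val_5 [rrbbr]  L=[-2; -3/2]  R=[-5/4; -1; 0]  -> -11/8
val_6 [rrbbrr]  L=[-2; -3/2]  R=[-11/8; -5/4; -1; 0]  -> -23/16
val_7 [rrbbrrb]  L=[-2; -3/2; -23/16]  R=[-11/8; -5/4; -1; 0]  -> -45/32
val_8 [rrbbrrbb]  L=[-2; -3/2; -23/16; -45/32]  R=[-11/8; -5/4; -1; 0]  -> -89/64
val_9 [rrbbrrbbb]  L=[-2; -3/2; -23/16; -45/32; -89/64]  R=[-11/8; -5/4; -1; 0]  -> -177/128
val_10 [rrbbrrbbbr]  L=[-2; -3/2; -23/16; -45/32; -89/64]  R=[-177/128; -11/8; -5/4; -1; 0]  -> -355/256
val_11 [rrbbrrbbbrr]  L=[-2; -3/2; -23/16; -45/32; -89/64]  R=[-355/256; -177/128; -11/8; -5/4; -1; 0]  -> -711/512
val_12 [rrbbrrbbbrrb]  L=[-2; -3/2; -23/16; -45/32; -89/64; -711/512]  R=[-355/256; -177/128; -11/8; -5/4; -1; 0]  -> -1421/1024
val_13 [rrbbrrbbbrrbr]  L=[-2; -3/2; -23/16; -45/32; -89/64; -711/512]  R=[-1421/1024; -355/256; -177/128; -11/8; -5/4; -1; 0]  -> -2843/2048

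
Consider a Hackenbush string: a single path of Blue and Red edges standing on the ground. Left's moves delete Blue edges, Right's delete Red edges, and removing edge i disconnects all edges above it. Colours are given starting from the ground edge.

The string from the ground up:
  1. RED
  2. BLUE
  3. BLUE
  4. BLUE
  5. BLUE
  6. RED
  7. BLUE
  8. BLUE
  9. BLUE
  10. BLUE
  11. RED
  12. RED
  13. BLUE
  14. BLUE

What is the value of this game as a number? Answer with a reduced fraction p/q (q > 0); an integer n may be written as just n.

-537/8192

R: Left { (no moves) }, Right { 0 } → simplest -1
RB: Left { -1 }, Right { 0 } → simplest -1/2
RBB: Left { -1; -1/2 }, Right { 0 } → simplest -1/4
RBBB: Left { -1; -1/2; -1/4 }, Right { 0 } → simplest -1/8
RBBBB: Left { -1; -1/2; -1/4; -1/8 }, Right { 0 } → simplest -1/16
RBBBBR: Left { -1; -1/2; -1/4; -1/8 }, Right { -1/16; 0 } → simplest -3/32
RBBBBRB: Left { -1; -1/2; -1/4; -1/8; -3/32 }, Right { -1/16; 0 } → simplest -5/64
RBBBBRBB: Left { -1; -1/2; -1/4; -1/8; -3/32; -5/64 }, Right { -1/16; 0 } → simplest -9/128
RBBBBRBBB: Left { -1; -1/2; -1/4; -1/8; -3/32; -5/64; -9/128 }, Right { -1/16; 0 } → simplest -17/256
RBBBBRBBBB: Left { -1; -1/2; -1/4; -1/8; -3/32; -5/64; -9/128; -17/256 }, Right { -1/16; 0 } → simplest -33/512
RBBBBRBBBBR: Left { -1; -1/2; -1/4; -1/8; -3/32; -5/64; -9/128; -17/256 }, Right { -33/512; -1/16; 0 } → simplest -67/1024
RBBBBRBBBBRR: Left { -1; -1/2; -1/4; -1/8; -3/32; -5/64; -9/128; -17/256 }, Right { -67/1024; -33/512; -1/16; 0 } → simplest -135/2048
RBBBBRBBBBRRB: Left { -1; -1/2; -1/4; -1/8; -3/32; -5/64; -9/128; -17/256; -135/2048 }, Right { -67/1024; -33/512; -1/16; 0 } → simplest -269/4096
RBBBBRBBBBRRBB: Left { -1; -1/2; -1/4; -1/8; -3/32; -5/64; -9/128; -17/256; -135/2048; -269/4096 }, Right { -67/1024; -33/512; -1/16; 0 } → simplest -537/8192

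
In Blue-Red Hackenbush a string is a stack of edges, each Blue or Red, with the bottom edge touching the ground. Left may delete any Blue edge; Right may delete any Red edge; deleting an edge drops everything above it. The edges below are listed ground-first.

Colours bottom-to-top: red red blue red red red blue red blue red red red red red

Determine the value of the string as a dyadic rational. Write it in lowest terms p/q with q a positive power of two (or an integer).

-7871/4096

Build v(s[:k]) for k = 1..14, string s = red red blue red red red blue red blue red red red red red.
edge 1 of 14 (red): { — | 0 } so -1
edge 2 of 14 (red): { — | -1,0 } so -2
edge 3 of 14 (blue): { -2 | -1,0 } so -3/2
edge 4 of 14 (red): { -2 | -3/2,-1,0 } so -7/4
edge 5 of 14 (red): { -2 | -7/4,-3/2,-1,0 } so -15/8
edge 6 of 14 (red): { -2 | -15/8,-7/4,-3/2,-1,0 } so -31/16
edge 7 of 14 (blue): { -2,-31/16 | -15/8,-7/4,-3/2,-1,0 } so -61/32
edge 8 of 14 (red): { -2,-31/16 | -61/32,-15/8,-7/4,-3/2,-1,0 } so -123/64
edge 9 of 14 (blue): { -2,-31/16,-123/64 | -61/32,-15/8,-7/4,-3/2,-1,0 } so -245/128
edge 10 of 14 (red): { -2,-31/16,-123/64 | -245/128,-61/32,-15/8,-7/4,-3/2,-1,0 } so -491/256
edge 11 of 14 (red): { -2,-31/16,-123/64 | -491/256,-245/128,-61/32,-15/8,-7/4,-3/2,-1,0 } so -983/512
edge 12 of 14 (red): { -2,-31/16,-123/64 | -983/512,-491/256,-245/128,-61/32,-15/8,-7/4,-3/2,-1,0 } so -1967/1024
edge 13 of 14 (red): { -2,-31/16,-123/64 | -1967/1024,-983/512,-491/256,-245/128,-61/32,-15/8,-7/4,-3/2,-1,0 } so -3935/2048
edge 14 of 14 (red): { -2,-31/16,-123/64 | -3935/2048,-1967/1024,-983/512,-491/256,-245/128,-61/32,-15/8,-7/4,-3/2,-1,0 } so -7871/4096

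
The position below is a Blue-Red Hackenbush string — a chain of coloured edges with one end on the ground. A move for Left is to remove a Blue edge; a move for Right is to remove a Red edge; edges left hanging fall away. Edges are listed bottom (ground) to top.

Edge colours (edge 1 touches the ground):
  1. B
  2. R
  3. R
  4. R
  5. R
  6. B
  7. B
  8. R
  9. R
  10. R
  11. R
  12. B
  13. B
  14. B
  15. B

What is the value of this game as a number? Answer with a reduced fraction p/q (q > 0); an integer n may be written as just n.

1567/16384

1 of 15 · B · max L 0 · min R +∞ -> 1
2 of 15 · BR · max L 0 · min R 1 -> 1/2
3 of 15 · BRR · max L 0 · min R 1/2 -> 1/4
4 of 15 · BRRR · max L 0 · min R 1/4 -> 1/8
5 of 15 · BRRRR · max L 0 · min R 1/8 -> 1/16
6 of 15 · BRRRRB · max L 1/16 · min R 1/8 -> 3/32
7 of 15 · BRRRRBB · max L 3/32 · min R 1/8 -> 7/64
8 of 15 · BRRRRBBR · max L 3/32 · min R 7/64 -> 13/128
9 of 15 · BRRRRBBRR · max L 3/32 · min R 13/128 -> 25/256
10 of 15 · BRRRRBBRRR · max L 3/32 · min R 25/256 -> 49/512
11 of 15 · BRRRRBBRRRR · max L 3/32 · min R 49/512 -> 97/1024
12 of 15 · BRRRRBBRRRRB · max L 97/1024 · min R 49/512 -> 195/2048
13 of 15 · BRRRRBBRRRRBB · max L 195/2048 · min R 49/512 -> 391/4096
14 of 15 · BRRRRBBRRRRBBB · max L 391/4096 · min R 49/512 -> 783/8192
15 of 15 · BRRRRBBRRRRBBBB · max L 783/8192 · min R 49/512 -> 1567/16384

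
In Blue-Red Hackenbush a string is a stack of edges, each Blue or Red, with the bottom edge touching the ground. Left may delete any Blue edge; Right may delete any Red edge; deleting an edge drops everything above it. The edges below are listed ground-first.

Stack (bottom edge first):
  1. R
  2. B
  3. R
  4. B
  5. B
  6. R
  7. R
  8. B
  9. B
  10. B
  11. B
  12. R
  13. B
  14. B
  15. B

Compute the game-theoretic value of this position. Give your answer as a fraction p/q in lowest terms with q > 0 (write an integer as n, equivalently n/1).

Prefix values for R B R B B R R B B B B R B B B via {L|R} + simplicity:
v(R) = { — | 0 } gives -1
v(RB) = { -1 | 0 } gives -1/2
v(RBR) = { -1 | -1/2, 0 } gives -3/4
v(RBRB) = { -1, -3/4 | -1/2, 0 } gives -5/8
v(RBRBB) = { -1, -3/4, -5/8 | -1/2, 0 } gives -9/16
v(RBRBBR) = { -1, -3/4, -5/8 | -9/16, -1/2, 0 } gives -19/32
v(RBRBBRR) = { -1, -3/4, -5/8 | -19/32, -9/16, -1/2, 0 } gives -39/64
v(RBRBBRRB) = { -1, -3/4, -5/8, -39/64 | -19/32, -9/16, -1/2, 0 } gives -77/128
v(RBRBBRRBB) = { -1, -3/4, -5/8, -39/64, -77/128 | -19/32, -9/16, -1/2, 0 } gives -153/256
v(RBRBBRRBBB) = { -1, -3/4, -5/8, -39/64, -77/128, -153/256 | -19/32, -9/16, -1/2, 0 } gives -305/512
v(RBRBBRRBBBB) = { -1, -3/4, -5/8, -39/64, -77/128, -153/256, -305/512 | -19/32, -9/16, -1/2, 0 } gives -609/1024
v(RBRBBRRBBBBR) = { -1, -3/4, -5/8, -39/64, -77/128, -153/256, -305/512 | -609/1024, -19/32, -9/16, -1/2, 0 } gives -1219/2048
v(RBRBBRRBBBBRB) = { -1, -3/4, -5/8, -39/64, -77/128, -153/256, -305/512, -1219/2048 | -609/1024, -19/32, -9/16, -1/2, 0 } gives -2437/4096
v(RBRBBRRBBBBRBB) = { -1, -3/4, -5/8, -39/64, -77/128, -153/256, -305/512, -1219/2048, -2437/4096 | -609/1024, -19/32, -9/16, -1/2, 0 } gives -4873/8192
v(RBRBBRRBBBBRBBB) = { -1, -3/4, -5/8, -39/64, -77/128, -153/256, -305/512, -1219/2048, -2437/4096, -4873/8192 | -609/1024, -19/32, -9/16, -1/2, 0 } gives -9745/16384

-9745/16384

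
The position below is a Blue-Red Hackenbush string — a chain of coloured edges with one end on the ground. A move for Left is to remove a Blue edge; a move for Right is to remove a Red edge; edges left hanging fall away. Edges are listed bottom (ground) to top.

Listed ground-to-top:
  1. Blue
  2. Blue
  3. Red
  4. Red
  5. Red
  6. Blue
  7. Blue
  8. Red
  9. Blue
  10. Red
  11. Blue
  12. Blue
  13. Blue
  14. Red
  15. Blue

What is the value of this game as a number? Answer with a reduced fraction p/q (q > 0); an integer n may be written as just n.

B: Left { 0 }, Right { (no moves) } gives simplest 1
BB: Left { 0,1 }, Right { (no moves) } gives simplest 2
BBR: Left { 0,1 }, Right { 2 } gives simplest 3/2
BBRR: Left { 0,1 }, Right { 3/2,2 } gives simplest 5/4
BBRRR: Left { 0,1 }, Right { 5/4,3/2,2 } gives simplest 9/8
BBRRRB: Left { 0,1,9/8 }, Right { 5/4,3/2,2 } gives simplest 19/16
BBRRRBB: Left { 0,1,9/8,19/16 }, Right { 5/4,3/2,2 } gives simplest 39/32
BBRRRBBR: Left { 0,1,9/8,19/16 }, Right { 39/32,5/4,3/2,2 } gives simplest 77/64
BBRRRBBRB: Left { 0,1,9/8,19/16,77/64 }, Right { 39/32,5/4,3/2,2 } gives simplest 155/128
BBRRRBBRBR: Left { 0,1,9/8,19/16,77/64 }, Right { 155/128,39/32,5/4,3/2,2 } gives simplest 309/256
BBRRRBBRBRB: Left { 0,1,9/8,19/16,77/64,309/256 }, Right { 155/128,39/32,5/4,3/2,2 } gives simplest 619/512
BBRRRBBRBRBB: Left { 0,1,9/8,19/16,77/64,309/256,619/512 }, Right { 155/128,39/32,5/4,3/2,2 } gives simplest 1239/1024
BBRRRBBRBRBBB: Left { 0,1,9/8,19/16,77/64,309/256,619/512,1239/1024 }, Right { 155/128,39/32,5/4,3/2,2 } gives simplest 2479/2048
BBRRRBBRBRBBBR: Left { 0,1,9/8,19/16,77/64,309/256,619/512,1239/1024 }, Right { 2479/2048,155/128,39/32,5/4,3/2,2 } gives simplest 4957/4096
BBRRRBBRBRBBBRB: Left { 0,1,9/8,19/16,77/64,309/256,619/512,1239/1024,4957/4096 }, Right { 2479/2048,155/128,39/32,5/4,3/2,2 } gives simplest 9915/8192

9915/8192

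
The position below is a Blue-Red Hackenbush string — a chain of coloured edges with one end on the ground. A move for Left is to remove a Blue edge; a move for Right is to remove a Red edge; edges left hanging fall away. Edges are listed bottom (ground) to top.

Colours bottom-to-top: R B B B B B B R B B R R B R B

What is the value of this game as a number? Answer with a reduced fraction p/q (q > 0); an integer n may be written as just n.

-309/16384

1 of 15 · R · max L −∞ · min R 0 — -1
2 of 15 · RB · max L -1 · min R 0 — -1/2
3 of 15 · RBB · max L -1/2 · min R 0 — -1/4
4 of 15 · RBBB · max L -1/4 · min R 0 — -1/8
5 of 15 · RBBBB · max L -1/8 · min R 0 — -1/16
6 of 15 · RBBBBB · max L -1/16 · min R 0 — -1/32
7 of 15 · RBBBBBB · max L -1/32 · min R 0 — -1/64
8 of 15 · RBBBBBBR · max L -1/32 · min R -1/64 — -3/128
9 of 15 · RBBBBBBRB · max L -3/128 · min R -1/64 — -5/256
10 of 15 · RBBBBBBRBB · max L -5/256 · min R -1/64 — -9/512
11 of 15 · RBBBBBBRBBR · max L -5/256 · min R -9/512 — -19/1024
12 of 15 · RBBBBBBRBBRR · max L -5/256 · min R -19/1024 — -39/2048
13 of 15 · RBBBBBBRBBRRB · max L -39/2048 · min R -19/1024 — -77/4096
14 of 15 · RBBBBBBRBBRRBR · max L -39/2048 · min R -77/4096 — -155/8192
15 of 15 · RBBBBBBRBBRRBRB · max L -155/8192 · min R -77/4096 — -309/16384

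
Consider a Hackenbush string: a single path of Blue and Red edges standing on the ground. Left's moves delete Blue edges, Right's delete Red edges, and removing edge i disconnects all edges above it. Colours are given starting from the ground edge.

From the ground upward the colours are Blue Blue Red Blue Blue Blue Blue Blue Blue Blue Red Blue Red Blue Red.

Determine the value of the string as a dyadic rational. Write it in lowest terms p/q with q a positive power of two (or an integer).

Recurse on prefixes of the 15-edge string Blue Blue Red Blue Blue Blue Blue Blue Blue Blue Red Blue Red Blue Red:
val_1 [B]  L=[0]  R=[none]  -> 1
val_2 [BB]  L=[0 1]  R=[none]  -> 2
val_3 [BBR]  L=[0 1]  R=[2]  -> 3/2
val_4 [BBRB]  L=[0 1 3/2]  R=[2]  -> 7/4
val_5 [BBRBB]  L=[0 1 3/2 7/4]  R=[2]  -> 15/8
val_6 [BBRBBB]  L=[0 1 3/2 7/4 15/8]  R=[2]  -> 31/16
val_7 [BBRBBBB]  L=[0 1 3/2 7/4 15/8 31/16]  R=[2]  -> 63/32
val_8 [BBRBBBBB]  L=[0 1 3/2 7/4 15/8 31/16 63/32]  R=[2]  -> 127/64
val_9 [BBRBBBBBB]  L=[0 1 3/2 7/4 15/8 31/16 63/32 127/64]  R=[2]  -> 255/128
val_10 [BBRBBBBBBB]  L=[0 1 3/2 7/4 15/8 31/16 63/32 127/64 255/128]  R=[2]  -> 511/256
val_11 [BBRBBBBBBBR]  L=[0 1 3/2 7/4 15/8 31/16 63/32 127/64 255/128]  R=[511/256 2]  -> 1021/512
val_12 [BBRBBBBBBBRB]  L=[0 1 3/2 7/4 15/8 31/16 63/32 127/64 255/128 1021/512]  R=[511/256 2]  -> 2043/1024
val_13 [BBRBBBBBBBRBR]  L=[0 1 3/2 7/4 15/8 31/16 63/32 127/64 255/128 1021/512]  R=[2043/1024 511/256 2]  -> 4085/2048
val_14 [BBRBBBBBBBRBRB]  L=[0 1 3/2 7/4 15/8 31/16 63/32 127/64 255/128 1021/512 4085/2048]  R=[2043/1024 511/256 2]  -> 8171/4096
val_15 [BBRBBBBBBBRBRBR]  L=[0 1 3/2 7/4 15/8 31/16 63/32 127/64 255/128 1021/512 4085/2048]  R=[8171/4096 2043/1024 511/256 2]  -> 16341/8192

16341/8192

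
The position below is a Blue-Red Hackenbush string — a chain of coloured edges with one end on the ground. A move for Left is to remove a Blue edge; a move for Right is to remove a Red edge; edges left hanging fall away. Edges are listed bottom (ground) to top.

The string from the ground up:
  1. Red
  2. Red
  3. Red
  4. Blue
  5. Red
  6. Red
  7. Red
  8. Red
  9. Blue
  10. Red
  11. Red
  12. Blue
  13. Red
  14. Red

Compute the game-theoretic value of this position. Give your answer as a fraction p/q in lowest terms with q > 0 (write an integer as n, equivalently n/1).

Prefix values for Red Red Red Blue Red Red Red Red Blue Red Red Blue Red Red via {L|R} + simplicity:
edge 1 of 14 (Red): {  | 0 } — -1
edge 2 of 14 (Red): {  | -1,0 } — -2
edge 3 of 14 (Red): {  | -2,-1,0 } — -3
edge 4 of 14 (Blue): { -3 | -2,-1,0 } — -5/2
edge 5 of 14 (Red): { -3 | -5/2,-2,-1,0 } — -11/4
edge 6 of 14 (Red): { -3 | -11/4,-5/2,-2,-1,0 } — -23/8
edge 7 of 14 (Red): { -3 | -23/8,-11/4,-5/2,-2,-1,0 } — -47/16
edge 8 of 14 (Red): { -3 | -47/16,-23/8,-11/4,-5/2,-2,-1,0 } — -95/32
edge 9 of 14 (Blue): { -3,-95/32 | -47/16,-23/8,-11/4,-5/2,-2,-1,0 } — -189/64
edge 10 of 14 (Red): { -3,-95/32 | -189/64,-47/16,-23/8,-11/4,-5/2,-2,-1,0 } — -379/128
edge 11 of 14 (Red): { -3,-95/32 | -379/128,-189/64,-47/16,-23/8,-11/4,-5/2,-2,-1,0 } — -759/256
edge 12 of 14 (Blue): { -3,-95/32,-759/256 | -379/128,-189/64,-47/16,-23/8,-11/4,-5/2,-2,-1,0 } — -1517/512
edge 13 of 14 (Red): { -3,-95/32,-759/256 | -1517/512,-379/128,-189/64,-47/16,-23/8,-11/4,-5/2,-2,-1,0 } — -3035/1024
edge 14 of 14 (Red): { -3,-95/32,-759/256 | -3035/1024,-1517/512,-379/128,-189/64,-47/16,-23/8,-11/4,-5/2,-2,-1,0 } — -6071/2048

-6071/2048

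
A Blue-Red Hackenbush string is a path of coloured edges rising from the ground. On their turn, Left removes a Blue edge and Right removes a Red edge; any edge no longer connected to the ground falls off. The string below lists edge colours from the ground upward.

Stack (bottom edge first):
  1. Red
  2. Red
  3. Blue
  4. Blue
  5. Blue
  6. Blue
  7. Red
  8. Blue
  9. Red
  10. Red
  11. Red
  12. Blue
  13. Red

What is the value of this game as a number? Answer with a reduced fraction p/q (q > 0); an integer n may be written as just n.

-2235/2048

Build G(s[:k]) for k = 1..13, string s = Red Red Blue Blue Blue Blue Red Blue Red Red Red Blue Red.
R: Left { — }, Right { 0 } gives simplest -1
RR: Left { — }, Right { -1; 0 } gives simplest -2
RRB: Left { -2 }, Right { -1; 0 } gives simplest -3/2
RRBB: Left { -2; -3/2 }, Right { -1; 0 } gives simplest -5/4
RRBBB: Left { -2; -3/2; -5/4 }, Right { -1; 0 } gives simplest -9/8
RRBBBB: Left { -2; -3/2; -5/4; -9/8 }, Right { -1; 0 } gives simplest -17/16
RRBBBBR: Left { -2; -3/2; -5/4; -9/8 }, Right { -17/16; -1; 0 } gives simplest -35/32
RRBBBBRB: Left { -2; -3/2; -5/4; -9/8; -35/32 }, Right { -17/16; -1; 0 } gives simplest -69/64
RRBBBBRBR: Left { -2; -3/2; -5/4; -9/8; -35/32 }, Right { -69/64; -17/16; -1; 0 } gives simplest -139/128
RRBBBBRBRR: Left { -2; -3/2; -5/4; -9/8; -35/32 }, Right { -139/128; -69/64; -17/16; -1; 0 } gives simplest -279/256
RRBBBBRBRRR: Left { -2; -3/2; -5/4; -9/8; -35/32 }, Right { -279/256; -139/128; -69/64; -17/16; -1; 0 } gives simplest -559/512
RRBBBBRBRRRB: Left { -2; -3/2; -5/4; -9/8; -35/32; -559/512 }, Right { -279/256; -139/128; -69/64; -17/16; -1; 0 } gives simplest -1117/1024
RRBBBBRBRRRBR: Left { -2; -3/2; -5/4; -9/8; -35/32; -559/512 }, Right { -1117/1024; -279/256; -139/128; -69/64; -17/16; -1; 0 } gives simplest -2235/2048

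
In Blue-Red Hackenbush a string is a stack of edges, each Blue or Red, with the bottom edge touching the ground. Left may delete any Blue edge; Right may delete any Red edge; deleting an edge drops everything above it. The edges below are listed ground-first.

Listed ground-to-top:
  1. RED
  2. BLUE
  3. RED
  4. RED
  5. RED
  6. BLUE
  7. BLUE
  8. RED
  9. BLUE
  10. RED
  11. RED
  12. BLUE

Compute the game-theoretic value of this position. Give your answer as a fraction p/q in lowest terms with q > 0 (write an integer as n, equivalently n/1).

-1837/2048

Build value(s[:k]) for k = 1..12, string s = RED BLUE RED RED RED BLUE BLUE RED BLUE RED RED BLUE.
value_1 [R]  L=[·]  R=[0]  -> -1
value_2 [RB]  L=[-1]  R=[0]  -> -1/2
value_3 [RBR]  L=[-1]  R=[-1/2; 0]  -> -3/4
value_4 [RBRR]  L=[-1]  R=[-3/4; -1/2; 0]  -> -7/8
value_5 [RBRRR]  L=[-1]  R=[-7/8; -3/4; -1/2; 0]  -> -15/16
value_6 [RBRRRB]  L=[-1; -15/16]  R=[-7/8; -3/4; -1/2; 0]  -> -29/32
value_7 [RBRRRBB]  L=[-1; -15/16; -29/32]  R=[-7/8; -3/4; -1/2; 0]  -> -57/64
value_8 [RBRRRBBR]  L=[-1; -15/16; -29/32]  R=[-57/64; -7/8; -3/4; -1/2; 0]  -> -115/128
value_9 [RBRRRBBRB]  L=[-1; -15/16; -29/32; -115/128]  R=[-57/64; -7/8; -3/4; -1/2; 0]  -> -229/256
value_10 [RBRRRBBRBR]  L=[-1; -15/16; -29/32; -115/128]  R=[-229/256; -57/64; -7/8; -3/4; -1/2; 0]  -> -459/512
value_11 [RBRRRBBRBRR]  L=[-1; -15/16; -29/32; -115/128]  R=[-459/512; -229/256; -57/64; -7/8; -3/4; -1/2; 0]  -> -919/1024
value_12 [RBRRRBBRBRRB]  L=[-1; -15/16; -29/32; -115/128; -919/1024]  R=[-459/512; -229/256; -57/64; -7/8; -3/4; -1/2; 0]  -> -1837/2048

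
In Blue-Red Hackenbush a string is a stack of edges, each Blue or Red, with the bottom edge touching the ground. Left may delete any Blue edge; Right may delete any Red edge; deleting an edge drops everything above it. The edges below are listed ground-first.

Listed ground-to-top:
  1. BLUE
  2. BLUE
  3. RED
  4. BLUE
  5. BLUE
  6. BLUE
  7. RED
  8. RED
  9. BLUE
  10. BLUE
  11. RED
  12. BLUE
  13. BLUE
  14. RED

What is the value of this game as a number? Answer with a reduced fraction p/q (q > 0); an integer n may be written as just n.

7789/4096

Prefix values for BLUE BLUE RED BLUE BLUE BLUE RED RED BLUE BLUE RED BLUE BLUE RED via {L|R} + simplicity:
B: Left { 0 }, Right { none } → simplest 1
BB: Left { 0 1 }, Right { none } → simplest 2
BBR: Left { 0 1 }, Right { 2 } → simplest 3/2
BBRB: Left { 0 1 3/2 }, Right { 2 } → simplest 7/4
BBRBB: Left { 0 1 3/2 7/4 }, Right { 2 } → simplest 15/8
BBRBBB: Left { 0 1 3/2 7/4 15/8 }, Right { 2 } → simplest 31/16
BBRBBBR: Left { 0 1 3/2 7/4 15/8 }, Right { 31/16 2 } → simplest 61/32
BBRBBBRR: Left { 0 1 3/2 7/4 15/8 }, Right { 61/32 31/16 2 } → simplest 121/64
BBRBBBRRB: Left { 0 1 3/2 7/4 15/8 121/64 }, Right { 61/32 31/16 2 } → simplest 243/128
BBRBBBRRBB: Left { 0 1 3/2 7/4 15/8 121/64 243/128 }, Right { 61/32 31/16 2 } → simplest 487/256
BBRBBBRRBBR: Left { 0 1 3/2 7/4 15/8 121/64 243/128 }, Right { 487/256 61/32 31/16 2 } → simplest 973/512
BBRBBBRRBBRB: Left { 0 1 3/2 7/4 15/8 121/64 243/128 973/512 }, Right { 487/256 61/32 31/16 2 } → simplest 1947/1024
BBRBBBRRBBRBB: Left { 0 1 3/2 7/4 15/8 121/64 243/128 973/512 1947/1024 }, Right { 487/256 61/32 31/16 2 } → simplest 3895/2048
BBRBBBRRBBRBBR: Left { 0 1 3/2 7/4 15/8 121/64 243/128 973/512 1947/1024 }, Right { 3895/2048 487/256 61/32 31/16 2 } → simplest 7789/4096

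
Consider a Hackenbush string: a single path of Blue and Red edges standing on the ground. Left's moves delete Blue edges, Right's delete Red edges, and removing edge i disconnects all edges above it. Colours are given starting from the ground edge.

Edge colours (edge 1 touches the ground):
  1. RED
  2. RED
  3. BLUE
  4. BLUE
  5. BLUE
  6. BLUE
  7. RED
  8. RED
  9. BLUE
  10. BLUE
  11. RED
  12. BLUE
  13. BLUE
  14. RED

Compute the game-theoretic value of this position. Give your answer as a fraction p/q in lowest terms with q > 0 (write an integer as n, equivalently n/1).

Build value(s[:k]) for k = 1..14, string s = RED RED BLUE BLUE BLUE BLUE RED RED BLUE BLUE RED BLUE BLUE RED.
step 1: add RED to get R; options L={ none } R={ 0 } => -1
step 2: add RED to get RR; options L={ none } R={ -1, 0 } => -2
step 3: add BLUE to get RRB; options L={ -2 } R={ -1, 0 } => -3/2
step 4: add BLUE to get RRBB; options L={ -2, -3/2 } R={ -1, 0 } => -5/4
step 5: add BLUE to get RRBBB; options L={ -2, -3/2, -5/4 } R={ -1, 0 } => -9/8
step 6: add BLUE to get RRBBBB; options L={ -2, -3/2, -5/4, -9/8 } R={ -1, 0 } => -17/16
step 7: add RED to get RRBBBBR; options L={ -2, -3/2, -5/4, -9/8 } R={ -17/16, -1, 0 } => -35/32
step 8: add RED to get RRBBBBRR; options L={ -2, -3/2, -5/4, -9/8 } R={ -35/32, -17/16, -1, 0 } => -71/64
step 9: add BLUE to get RRBBBBRRB; options L={ -2, -3/2, -5/4, -9/8, -71/64 } R={ -35/32, -17/16, -1, 0 } => -141/128
step 10: add BLUE to get RRBBBBRRBB; options L={ -2, -3/2, -5/4, -9/8, -71/64, -141/128 } R={ -35/32, -17/16, -1, 0 } => -281/256
step 11: add RED to get RRBBBBRRBBR; options L={ -2, -3/2, -5/4, -9/8, -71/64, -141/128 } R={ -281/256, -35/32, -17/16, -1, 0 } => -563/512
step 12: add BLUE to get RRBBBBRRBBRB; options L={ -2, -3/2, -5/4, -9/8, -71/64, -141/128, -563/512 } R={ -281/256, -35/32, -17/16, -1, 0 } => -1125/1024
step 13: add BLUE to get RRBBBBRRBBRBB; options L={ -2, -3/2, -5/4, -9/8, -71/64, -141/128, -563/512, -1125/1024 } R={ -281/256, -35/32, -17/16, -1, 0 } => -2249/2048
step 14: add RED to get RRBBBBRRBBRBBR; options L={ -2, -3/2, -5/4, -9/8, -71/64, -141/128, -563/512, -1125/1024 } R={ -2249/2048, -281/256, -35/32, -17/16, -1, 0 } => -4499/4096

-4499/4096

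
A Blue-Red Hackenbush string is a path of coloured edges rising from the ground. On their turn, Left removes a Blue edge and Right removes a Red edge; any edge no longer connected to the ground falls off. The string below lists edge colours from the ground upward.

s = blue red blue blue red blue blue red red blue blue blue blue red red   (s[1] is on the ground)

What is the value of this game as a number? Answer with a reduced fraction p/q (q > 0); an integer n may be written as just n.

13945/16384

Build value(s[:k]) for k = 1..15, string s = blue red blue blue red blue blue red red blue blue blue blue red red.
b: Left { 0 }, Right { · } = simplest 1
br: Left { 0 }, Right { 1 } = simplest 1/2
brb: Left { 0, 1/2 }, Right { 1 } = simplest 3/4
brbb: Left { 0, 1/2, 3/4 }, Right { 1 } = simplest 7/8
brbbr: Left { 0, 1/2, 3/4 }, Right { 7/8, 1 } = simplest 13/16
brbbrb: Left { 0, 1/2, 3/4, 13/16 }, Right { 7/8, 1 } = simplest 27/32
brbbrbb: Left { 0, 1/2, 3/4, 13/16, 27/32 }, Right { 7/8, 1 } = simplest 55/64
brbbrbbr: Left { 0, 1/2, 3/4, 13/16, 27/32 }, Right { 55/64, 7/8, 1 } = simplest 109/128
brbbrbbrr: Left { 0, 1/2, 3/4, 13/16, 27/32 }, Right { 109/128, 55/64, 7/8, 1 } = simplest 217/256
brbbrbbrrb: Left { 0, 1/2, 3/4, 13/16, 27/32, 217/256 }, Right { 109/128, 55/64, 7/8, 1 } = simplest 435/512
brbbrbbrrbb: Left { 0, 1/2, 3/4, 13/16, 27/32, 217/256, 435/512 }, Right { 109/128, 55/64, 7/8, 1 } = simplest 871/1024
brbbrbbrrbbb: Left { 0, 1/2, 3/4, 13/16, 27/32, 217/256, 435/512, 871/1024 }, Right { 109/128, 55/64, 7/8, 1 } = simplest 1743/2048
brbbrbbrrbbbb: Left { 0, 1/2, 3/4, 13/16, 27/32, 217/256, 435/512, 871/1024, 1743/2048 }, Right { 109/128, 55/64, 7/8, 1 } = simplest 3487/4096
brbbrbbrrbbbbr: Left { 0, 1/2, 3/4, 13/16, 27/32, 217/256, 435/512, 871/1024, 1743/2048 }, Right { 3487/4096, 109/128, 55/64, 7/8, 1 } = simplest 6973/8192
brbbrbbrrbbbbrr: Left { 0, 1/2, 3/4, 13/16, 27/32, 217/256, 435/512, 871/1024, 1743/2048 }, Right { 6973/8192, 3487/4096, 109/128, 55/64, 7/8, 1 } = simplest 13945/16384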